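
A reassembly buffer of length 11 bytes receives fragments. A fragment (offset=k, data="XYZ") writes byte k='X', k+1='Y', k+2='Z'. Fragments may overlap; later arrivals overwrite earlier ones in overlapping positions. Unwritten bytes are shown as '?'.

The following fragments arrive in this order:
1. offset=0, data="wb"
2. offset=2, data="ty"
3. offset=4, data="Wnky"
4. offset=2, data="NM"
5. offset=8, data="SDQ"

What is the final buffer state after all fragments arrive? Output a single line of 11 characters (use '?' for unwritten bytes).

Fragment 1: offset=0 data="wb" -> buffer=wb?????????
Fragment 2: offset=2 data="ty" -> buffer=wbty???????
Fragment 3: offset=4 data="Wnky" -> buffer=wbtyWnky???
Fragment 4: offset=2 data="NM" -> buffer=wbNMWnky???
Fragment 5: offset=8 data="SDQ" -> buffer=wbNMWnkySDQ

Answer: wbNMWnkySDQ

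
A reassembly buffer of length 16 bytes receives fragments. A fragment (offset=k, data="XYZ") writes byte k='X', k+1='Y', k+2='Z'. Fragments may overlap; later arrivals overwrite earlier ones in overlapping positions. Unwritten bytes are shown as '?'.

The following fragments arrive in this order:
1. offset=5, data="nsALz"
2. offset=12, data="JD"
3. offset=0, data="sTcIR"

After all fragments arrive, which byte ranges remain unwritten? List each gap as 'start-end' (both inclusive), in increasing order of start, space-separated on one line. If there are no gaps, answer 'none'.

Fragment 1: offset=5 len=5
Fragment 2: offset=12 len=2
Fragment 3: offset=0 len=5
Gaps: 10-11 14-15

Answer: 10-11 14-15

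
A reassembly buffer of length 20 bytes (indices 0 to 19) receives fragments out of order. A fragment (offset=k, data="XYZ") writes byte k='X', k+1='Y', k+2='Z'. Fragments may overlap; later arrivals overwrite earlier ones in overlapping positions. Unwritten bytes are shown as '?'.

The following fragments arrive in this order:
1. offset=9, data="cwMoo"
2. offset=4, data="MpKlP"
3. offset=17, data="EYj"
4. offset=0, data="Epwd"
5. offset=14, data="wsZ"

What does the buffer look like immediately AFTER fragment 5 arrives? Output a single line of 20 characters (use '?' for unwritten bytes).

Answer: EpwdMpKlPcwMoowsZEYj

Derivation:
Fragment 1: offset=9 data="cwMoo" -> buffer=?????????cwMoo??????
Fragment 2: offset=4 data="MpKlP" -> buffer=????MpKlPcwMoo??????
Fragment 3: offset=17 data="EYj" -> buffer=????MpKlPcwMoo???EYj
Fragment 4: offset=0 data="Epwd" -> buffer=EpwdMpKlPcwMoo???EYj
Fragment 5: offset=14 data="wsZ" -> buffer=EpwdMpKlPcwMoowsZEYj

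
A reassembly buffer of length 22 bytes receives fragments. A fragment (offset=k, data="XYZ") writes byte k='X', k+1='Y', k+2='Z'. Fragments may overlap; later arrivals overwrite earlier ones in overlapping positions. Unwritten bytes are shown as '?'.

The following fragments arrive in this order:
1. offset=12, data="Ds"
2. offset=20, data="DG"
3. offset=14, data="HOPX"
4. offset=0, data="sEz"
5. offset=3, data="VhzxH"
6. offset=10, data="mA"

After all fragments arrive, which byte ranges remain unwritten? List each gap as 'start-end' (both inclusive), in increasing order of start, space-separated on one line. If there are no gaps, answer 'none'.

Fragment 1: offset=12 len=2
Fragment 2: offset=20 len=2
Fragment 3: offset=14 len=4
Fragment 4: offset=0 len=3
Fragment 5: offset=3 len=5
Fragment 6: offset=10 len=2
Gaps: 8-9 18-19

Answer: 8-9 18-19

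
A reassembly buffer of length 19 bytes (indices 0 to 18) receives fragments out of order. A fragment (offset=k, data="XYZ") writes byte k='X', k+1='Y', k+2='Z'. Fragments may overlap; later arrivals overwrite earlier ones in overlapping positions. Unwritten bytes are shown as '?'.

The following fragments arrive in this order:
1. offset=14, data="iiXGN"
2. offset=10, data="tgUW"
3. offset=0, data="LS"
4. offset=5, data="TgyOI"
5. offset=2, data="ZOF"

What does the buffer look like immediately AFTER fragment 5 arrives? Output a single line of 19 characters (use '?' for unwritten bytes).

Fragment 1: offset=14 data="iiXGN" -> buffer=??????????????iiXGN
Fragment 2: offset=10 data="tgUW" -> buffer=??????????tgUWiiXGN
Fragment 3: offset=0 data="LS" -> buffer=LS????????tgUWiiXGN
Fragment 4: offset=5 data="TgyOI" -> buffer=LS???TgyOItgUWiiXGN
Fragment 5: offset=2 data="ZOF" -> buffer=LSZOFTgyOItgUWiiXGN

Answer: LSZOFTgyOItgUWiiXGN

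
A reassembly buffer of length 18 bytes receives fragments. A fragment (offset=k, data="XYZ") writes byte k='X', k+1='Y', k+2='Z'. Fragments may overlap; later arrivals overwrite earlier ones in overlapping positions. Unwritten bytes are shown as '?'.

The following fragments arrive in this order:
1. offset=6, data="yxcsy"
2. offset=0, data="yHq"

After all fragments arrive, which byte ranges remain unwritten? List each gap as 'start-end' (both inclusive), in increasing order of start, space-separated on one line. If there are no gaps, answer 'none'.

Fragment 1: offset=6 len=5
Fragment 2: offset=0 len=3
Gaps: 3-5 11-17

Answer: 3-5 11-17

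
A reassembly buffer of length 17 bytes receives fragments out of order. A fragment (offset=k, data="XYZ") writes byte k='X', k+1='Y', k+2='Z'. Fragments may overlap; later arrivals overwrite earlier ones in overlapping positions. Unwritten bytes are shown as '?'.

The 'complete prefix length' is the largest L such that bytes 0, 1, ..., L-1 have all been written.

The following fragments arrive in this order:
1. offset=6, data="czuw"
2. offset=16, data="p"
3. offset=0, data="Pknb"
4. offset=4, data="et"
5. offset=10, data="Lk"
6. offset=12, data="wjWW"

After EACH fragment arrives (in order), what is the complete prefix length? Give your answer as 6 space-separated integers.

Fragment 1: offset=6 data="czuw" -> buffer=??????czuw??????? -> prefix_len=0
Fragment 2: offset=16 data="p" -> buffer=??????czuw??????p -> prefix_len=0
Fragment 3: offset=0 data="Pknb" -> buffer=Pknb??czuw??????p -> prefix_len=4
Fragment 4: offset=4 data="et" -> buffer=Pknbetczuw??????p -> prefix_len=10
Fragment 5: offset=10 data="Lk" -> buffer=PknbetczuwLk????p -> prefix_len=12
Fragment 6: offset=12 data="wjWW" -> buffer=PknbetczuwLkwjWWp -> prefix_len=17

Answer: 0 0 4 10 12 17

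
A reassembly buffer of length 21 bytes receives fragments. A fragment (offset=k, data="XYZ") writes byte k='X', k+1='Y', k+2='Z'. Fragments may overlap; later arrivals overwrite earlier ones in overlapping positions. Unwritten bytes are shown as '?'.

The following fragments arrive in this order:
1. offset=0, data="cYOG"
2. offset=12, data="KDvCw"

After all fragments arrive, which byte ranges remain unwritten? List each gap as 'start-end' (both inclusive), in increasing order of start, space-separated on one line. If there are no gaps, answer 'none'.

Fragment 1: offset=0 len=4
Fragment 2: offset=12 len=5
Gaps: 4-11 17-20

Answer: 4-11 17-20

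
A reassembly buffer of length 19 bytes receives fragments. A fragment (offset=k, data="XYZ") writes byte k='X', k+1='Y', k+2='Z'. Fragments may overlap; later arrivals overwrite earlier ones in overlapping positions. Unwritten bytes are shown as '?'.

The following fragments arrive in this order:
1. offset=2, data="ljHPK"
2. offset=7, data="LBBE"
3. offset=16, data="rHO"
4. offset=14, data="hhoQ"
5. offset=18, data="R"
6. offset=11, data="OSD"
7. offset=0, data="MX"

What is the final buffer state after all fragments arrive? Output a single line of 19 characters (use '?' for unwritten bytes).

Answer: MXljHPKLBBEOSDhhoQR

Derivation:
Fragment 1: offset=2 data="ljHPK" -> buffer=??ljHPK????????????
Fragment 2: offset=7 data="LBBE" -> buffer=??ljHPKLBBE????????
Fragment 3: offset=16 data="rHO" -> buffer=??ljHPKLBBE?????rHO
Fragment 4: offset=14 data="hhoQ" -> buffer=??ljHPKLBBE???hhoQO
Fragment 5: offset=18 data="R" -> buffer=??ljHPKLBBE???hhoQR
Fragment 6: offset=11 data="OSD" -> buffer=??ljHPKLBBEOSDhhoQR
Fragment 7: offset=0 data="MX" -> buffer=MXljHPKLBBEOSDhhoQR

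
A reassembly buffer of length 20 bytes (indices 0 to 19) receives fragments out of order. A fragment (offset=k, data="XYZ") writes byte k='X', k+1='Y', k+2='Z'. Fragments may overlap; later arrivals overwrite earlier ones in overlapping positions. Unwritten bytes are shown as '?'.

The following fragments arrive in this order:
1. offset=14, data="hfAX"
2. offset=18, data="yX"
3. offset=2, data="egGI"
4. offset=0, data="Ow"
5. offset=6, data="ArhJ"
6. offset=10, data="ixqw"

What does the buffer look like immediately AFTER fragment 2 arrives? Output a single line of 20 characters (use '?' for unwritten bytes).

Answer: ??????????????hfAXyX

Derivation:
Fragment 1: offset=14 data="hfAX" -> buffer=??????????????hfAX??
Fragment 2: offset=18 data="yX" -> buffer=??????????????hfAXyX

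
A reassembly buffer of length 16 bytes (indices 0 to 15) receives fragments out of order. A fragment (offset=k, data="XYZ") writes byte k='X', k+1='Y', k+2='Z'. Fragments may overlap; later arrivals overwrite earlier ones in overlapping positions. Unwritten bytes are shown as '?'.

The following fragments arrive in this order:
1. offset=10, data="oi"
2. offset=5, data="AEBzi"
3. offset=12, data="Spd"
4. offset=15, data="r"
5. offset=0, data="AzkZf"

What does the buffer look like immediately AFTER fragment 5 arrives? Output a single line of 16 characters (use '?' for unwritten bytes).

Answer: AzkZfAEBzioiSpdr

Derivation:
Fragment 1: offset=10 data="oi" -> buffer=??????????oi????
Fragment 2: offset=5 data="AEBzi" -> buffer=?????AEBzioi????
Fragment 3: offset=12 data="Spd" -> buffer=?????AEBzioiSpd?
Fragment 4: offset=15 data="r" -> buffer=?????AEBzioiSpdr
Fragment 5: offset=0 data="AzkZf" -> buffer=AzkZfAEBzioiSpdr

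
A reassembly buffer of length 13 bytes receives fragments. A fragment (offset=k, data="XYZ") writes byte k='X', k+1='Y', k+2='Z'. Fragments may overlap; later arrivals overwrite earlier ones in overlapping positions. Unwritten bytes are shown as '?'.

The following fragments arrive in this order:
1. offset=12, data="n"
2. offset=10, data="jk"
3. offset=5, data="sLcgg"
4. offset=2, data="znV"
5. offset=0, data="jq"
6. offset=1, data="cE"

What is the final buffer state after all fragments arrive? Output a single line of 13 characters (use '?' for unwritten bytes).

Answer: jcEnVsLcggjkn

Derivation:
Fragment 1: offset=12 data="n" -> buffer=????????????n
Fragment 2: offset=10 data="jk" -> buffer=??????????jkn
Fragment 3: offset=5 data="sLcgg" -> buffer=?????sLcggjkn
Fragment 4: offset=2 data="znV" -> buffer=??znVsLcggjkn
Fragment 5: offset=0 data="jq" -> buffer=jqznVsLcggjkn
Fragment 6: offset=1 data="cE" -> buffer=jcEnVsLcggjkn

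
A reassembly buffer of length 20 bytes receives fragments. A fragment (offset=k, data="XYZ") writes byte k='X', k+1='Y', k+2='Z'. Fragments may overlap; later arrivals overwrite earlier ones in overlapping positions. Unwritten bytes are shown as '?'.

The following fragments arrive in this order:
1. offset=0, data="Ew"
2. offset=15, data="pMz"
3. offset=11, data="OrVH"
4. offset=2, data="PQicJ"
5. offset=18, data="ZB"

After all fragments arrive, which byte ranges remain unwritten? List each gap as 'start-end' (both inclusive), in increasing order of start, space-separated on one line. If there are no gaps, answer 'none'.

Answer: 7-10

Derivation:
Fragment 1: offset=0 len=2
Fragment 2: offset=15 len=3
Fragment 3: offset=11 len=4
Fragment 4: offset=2 len=5
Fragment 5: offset=18 len=2
Gaps: 7-10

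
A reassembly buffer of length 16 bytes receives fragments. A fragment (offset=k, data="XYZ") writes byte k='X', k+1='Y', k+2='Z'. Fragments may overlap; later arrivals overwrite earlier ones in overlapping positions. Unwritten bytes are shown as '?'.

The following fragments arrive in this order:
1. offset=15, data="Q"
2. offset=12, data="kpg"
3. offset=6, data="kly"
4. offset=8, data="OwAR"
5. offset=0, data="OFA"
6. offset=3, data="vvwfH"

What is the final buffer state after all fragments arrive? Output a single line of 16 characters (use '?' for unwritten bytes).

Answer: OFAvvwfHOwARkpgQ

Derivation:
Fragment 1: offset=15 data="Q" -> buffer=???????????????Q
Fragment 2: offset=12 data="kpg" -> buffer=????????????kpgQ
Fragment 3: offset=6 data="kly" -> buffer=??????kly???kpgQ
Fragment 4: offset=8 data="OwAR" -> buffer=??????klOwARkpgQ
Fragment 5: offset=0 data="OFA" -> buffer=OFA???klOwARkpgQ
Fragment 6: offset=3 data="vvwfH" -> buffer=OFAvvwfHOwARkpgQ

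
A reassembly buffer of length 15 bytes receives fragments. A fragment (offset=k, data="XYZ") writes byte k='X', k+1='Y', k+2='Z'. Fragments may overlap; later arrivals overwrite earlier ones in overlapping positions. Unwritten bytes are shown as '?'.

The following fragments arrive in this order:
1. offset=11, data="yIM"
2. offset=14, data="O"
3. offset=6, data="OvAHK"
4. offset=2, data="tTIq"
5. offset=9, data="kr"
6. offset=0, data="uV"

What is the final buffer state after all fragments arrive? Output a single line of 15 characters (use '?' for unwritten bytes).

Answer: uVtTIqOvAkryIMO

Derivation:
Fragment 1: offset=11 data="yIM" -> buffer=???????????yIM?
Fragment 2: offset=14 data="O" -> buffer=???????????yIMO
Fragment 3: offset=6 data="OvAHK" -> buffer=??????OvAHKyIMO
Fragment 4: offset=2 data="tTIq" -> buffer=??tTIqOvAHKyIMO
Fragment 5: offset=9 data="kr" -> buffer=??tTIqOvAkryIMO
Fragment 6: offset=0 data="uV" -> buffer=uVtTIqOvAkryIMO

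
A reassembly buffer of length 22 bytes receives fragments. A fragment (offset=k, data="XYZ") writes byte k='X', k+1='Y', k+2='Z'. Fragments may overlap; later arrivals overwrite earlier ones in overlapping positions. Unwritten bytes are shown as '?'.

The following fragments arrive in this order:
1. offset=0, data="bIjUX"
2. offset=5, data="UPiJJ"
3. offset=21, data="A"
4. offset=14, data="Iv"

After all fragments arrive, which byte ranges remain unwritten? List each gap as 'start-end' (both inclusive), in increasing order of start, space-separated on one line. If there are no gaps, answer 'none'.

Answer: 10-13 16-20

Derivation:
Fragment 1: offset=0 len=5
Fragment 2: offset=5 len=5
Fragment 3: offset=21 len=1
Fragment 4: offset=14 len=2
Gaps: 10-13 16-20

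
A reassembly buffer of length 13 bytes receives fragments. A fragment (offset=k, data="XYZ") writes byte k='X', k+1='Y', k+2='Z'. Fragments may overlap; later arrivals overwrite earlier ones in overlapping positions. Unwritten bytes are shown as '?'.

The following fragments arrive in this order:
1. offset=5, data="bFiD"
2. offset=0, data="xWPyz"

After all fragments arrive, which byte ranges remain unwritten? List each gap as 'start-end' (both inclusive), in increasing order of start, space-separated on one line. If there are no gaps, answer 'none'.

Answer: 9-12

Derivation:
Fragment 1: offset=5 len=4
Fragment 2: offset=0 len=5
Gaps: 9-12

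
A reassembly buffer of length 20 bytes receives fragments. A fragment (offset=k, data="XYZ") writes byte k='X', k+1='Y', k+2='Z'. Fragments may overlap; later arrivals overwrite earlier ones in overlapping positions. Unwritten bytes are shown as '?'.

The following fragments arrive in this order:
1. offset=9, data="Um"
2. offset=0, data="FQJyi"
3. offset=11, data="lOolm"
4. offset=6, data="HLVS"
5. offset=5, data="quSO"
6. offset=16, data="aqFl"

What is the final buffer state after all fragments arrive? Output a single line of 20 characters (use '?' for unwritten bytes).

Fragment 1: offset=9 data="Um" -> buffer=?????????Um?????????
Fragment 2: offset=0 data="FQJyi" -> buffer=FQJyi????Um?????????
Fragment 3: offset=11 data="lOolm" -> buffer=FQJyi????UmlOolm????
Fragment 4: offset=6 data="HLVS" -> buffer=FQJyi?HLVSmlOolm????
Fragment 5: offset=5 data="quSO" -> buffer=FQJyiquSOSmlOolm????
Fragment 6: offset=16 data="aqFl" -> buffer=FQJyiquSOSmlOolmaqFl

Answer: FQJyiquSOSmlOolmaqFl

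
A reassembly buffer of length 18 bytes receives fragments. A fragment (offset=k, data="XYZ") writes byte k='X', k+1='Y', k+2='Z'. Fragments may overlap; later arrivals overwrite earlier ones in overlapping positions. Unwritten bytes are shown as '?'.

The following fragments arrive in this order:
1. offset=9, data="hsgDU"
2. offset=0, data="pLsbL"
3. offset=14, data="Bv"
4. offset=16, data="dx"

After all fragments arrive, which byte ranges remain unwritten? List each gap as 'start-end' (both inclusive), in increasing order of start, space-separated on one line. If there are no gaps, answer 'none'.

Fragment 1: offset=9 len=5
Fragment 2: offset=0 len=5
Fragment 3: offset=14 len=2
Fragment 4: offset=16 len=2
Gaps: 5-8

Answer: 5-8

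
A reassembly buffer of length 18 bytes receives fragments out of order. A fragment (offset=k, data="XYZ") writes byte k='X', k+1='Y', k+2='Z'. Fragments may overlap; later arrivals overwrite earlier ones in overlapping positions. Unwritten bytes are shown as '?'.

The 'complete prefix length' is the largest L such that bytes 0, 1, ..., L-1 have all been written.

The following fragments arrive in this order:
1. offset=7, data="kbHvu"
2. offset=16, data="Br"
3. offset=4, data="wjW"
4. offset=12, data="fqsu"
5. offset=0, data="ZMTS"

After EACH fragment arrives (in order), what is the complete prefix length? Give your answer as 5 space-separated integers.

Fragment 1: offset=7 data="kbHvu" -> buffer=???????kbHvu?????? -> prefix_len=0
Fragment 2: offset=16 data="Br" -> buffer=???????kbHvu????Br -> prefix_len=0
Fragment 3: offset=4 data="wjW" -> buffer=????wjWkbHvu????Br -> prefix_len=0
Fragment 4: offset=12 data="fqsu" -> buffer=????wjWkbHvufqsuBr -> prefix_len=0
Fragment 5: offset=0 data="ZMTS" -> buffer=ZMTSwjWkbHvufqsuBr -> prefix_len=18

Answer: 0 0 0 0 18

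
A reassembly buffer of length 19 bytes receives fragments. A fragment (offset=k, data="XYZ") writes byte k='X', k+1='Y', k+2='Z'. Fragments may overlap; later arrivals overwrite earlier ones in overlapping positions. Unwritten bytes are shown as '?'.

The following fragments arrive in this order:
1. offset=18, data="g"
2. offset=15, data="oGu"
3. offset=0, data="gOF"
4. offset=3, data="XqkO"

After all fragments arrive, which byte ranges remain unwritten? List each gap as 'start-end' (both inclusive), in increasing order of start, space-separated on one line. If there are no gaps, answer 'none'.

Answer: 7-14

Derivation:
Fragment 1: offset=18 len=1
Fragment 2: offset=15 len=3
Fragment 3: offset=0 len=3
Fragment 4: offset=3 len=4
Gaps: 7-14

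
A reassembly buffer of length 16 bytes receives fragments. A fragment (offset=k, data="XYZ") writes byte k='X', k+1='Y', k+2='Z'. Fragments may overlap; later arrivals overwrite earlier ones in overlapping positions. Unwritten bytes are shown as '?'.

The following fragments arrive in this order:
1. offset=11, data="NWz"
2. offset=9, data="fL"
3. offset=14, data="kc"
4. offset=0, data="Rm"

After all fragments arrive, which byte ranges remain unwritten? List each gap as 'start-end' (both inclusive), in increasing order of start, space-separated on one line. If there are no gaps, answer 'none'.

Answer: 2-8

Derivation:
Fragment 1: offset=11 len=3
Fragment 2: offset=9 len=2
Fragment 3: offset=14 len=2
Fragment 4: offset=0 len=2
Gaps: 2-8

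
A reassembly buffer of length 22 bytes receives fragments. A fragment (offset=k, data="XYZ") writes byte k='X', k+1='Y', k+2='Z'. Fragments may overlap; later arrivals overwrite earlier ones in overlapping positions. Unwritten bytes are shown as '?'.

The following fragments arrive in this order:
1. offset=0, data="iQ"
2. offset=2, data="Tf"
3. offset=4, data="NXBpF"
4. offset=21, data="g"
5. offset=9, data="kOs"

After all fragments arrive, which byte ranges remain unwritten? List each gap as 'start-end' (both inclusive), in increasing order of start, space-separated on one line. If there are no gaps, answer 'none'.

Answer: 12-20

Derivation:
Fragment 1: offset=0 len=2
Fragment 2: offset=2 len=2
Fragment 3: offset=4 len=5
Fragment 4: offset=21 len=1
Fragment 5: offset=9 len=3
Gaps: 12-20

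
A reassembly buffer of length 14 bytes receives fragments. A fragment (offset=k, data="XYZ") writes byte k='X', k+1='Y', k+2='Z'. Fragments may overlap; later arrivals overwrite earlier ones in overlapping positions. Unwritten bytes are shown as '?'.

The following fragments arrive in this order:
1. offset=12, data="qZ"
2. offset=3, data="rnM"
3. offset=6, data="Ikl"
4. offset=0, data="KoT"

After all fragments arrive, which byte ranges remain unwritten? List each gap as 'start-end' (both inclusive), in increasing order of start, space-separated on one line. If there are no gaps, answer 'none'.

Fragment 1: offset=12 len=2
Fragment 2: offset=3 len=3
Fragment 3: offset=6 len=3
Fragment 4: offset=0 len=3
Gaps: 9-11

Answer: 9-11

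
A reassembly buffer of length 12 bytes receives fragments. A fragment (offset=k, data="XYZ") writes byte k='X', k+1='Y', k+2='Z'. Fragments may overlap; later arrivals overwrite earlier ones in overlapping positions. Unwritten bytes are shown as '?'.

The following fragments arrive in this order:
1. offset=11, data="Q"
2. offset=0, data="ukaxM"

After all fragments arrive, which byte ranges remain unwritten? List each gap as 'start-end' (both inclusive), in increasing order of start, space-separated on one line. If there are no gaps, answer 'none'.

Answer: 5-10

Derivation:
Fragment 1: offset=11 len=1
Fragment 2: offset=0 len=5
Gaps: 5-10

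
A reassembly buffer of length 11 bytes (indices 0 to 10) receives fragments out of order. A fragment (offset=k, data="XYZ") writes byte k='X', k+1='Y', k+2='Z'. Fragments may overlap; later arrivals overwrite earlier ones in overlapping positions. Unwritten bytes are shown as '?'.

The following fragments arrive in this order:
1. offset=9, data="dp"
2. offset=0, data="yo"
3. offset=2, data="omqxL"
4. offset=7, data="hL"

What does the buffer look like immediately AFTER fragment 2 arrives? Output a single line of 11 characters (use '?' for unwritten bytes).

Fragment 1: offset=9 data="dp" -> buffer=?????????dp
Fragment 2: offset=0 data="yo" -> buffer=yo???????dp

Answer: yo???????dp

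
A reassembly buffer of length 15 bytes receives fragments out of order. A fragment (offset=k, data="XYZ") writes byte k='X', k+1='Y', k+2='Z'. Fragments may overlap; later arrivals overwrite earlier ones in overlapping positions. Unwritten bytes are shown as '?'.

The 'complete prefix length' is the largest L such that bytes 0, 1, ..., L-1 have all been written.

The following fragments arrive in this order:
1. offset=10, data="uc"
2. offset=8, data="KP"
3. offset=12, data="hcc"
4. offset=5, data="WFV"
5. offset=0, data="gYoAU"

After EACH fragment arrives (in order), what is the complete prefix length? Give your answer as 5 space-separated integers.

Fragment 1: offset=10 data="uc" -> buffer=??????????uc??? -> prefix_len=0
Fragment 2: offset=8 data="KP" -> buffer=????????KPuc??? -> prefix_len=0
Fragment 3: offset=12 data="hcc" -> buffer=????????KPuchcc -> prefix_len=0
Fragment 4: offset=5 data="WFV" -> buffer=?????WFVKPuchcc -> prefix_len=0
Fragment 5: offset=0 data="gYoAU" -> buffer=gYoAUWFVKPuchcc -> prefix_len=15

Answer: 0 0 0 0 15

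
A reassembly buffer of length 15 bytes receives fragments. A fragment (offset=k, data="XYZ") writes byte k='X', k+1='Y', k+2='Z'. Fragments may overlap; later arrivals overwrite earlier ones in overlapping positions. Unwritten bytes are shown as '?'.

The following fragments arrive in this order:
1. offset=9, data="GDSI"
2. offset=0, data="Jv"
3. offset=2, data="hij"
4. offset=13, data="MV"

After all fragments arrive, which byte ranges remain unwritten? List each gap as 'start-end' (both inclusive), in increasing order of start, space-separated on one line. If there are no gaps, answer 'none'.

Answer: 5-8

Derivation:
Fragment 1: offset=9 len=4
Fragment 2: offset=0 len=2
Fragment 3: offset=2 len=3
Fragment 4: offset=13 len=2
Gaps: 5-8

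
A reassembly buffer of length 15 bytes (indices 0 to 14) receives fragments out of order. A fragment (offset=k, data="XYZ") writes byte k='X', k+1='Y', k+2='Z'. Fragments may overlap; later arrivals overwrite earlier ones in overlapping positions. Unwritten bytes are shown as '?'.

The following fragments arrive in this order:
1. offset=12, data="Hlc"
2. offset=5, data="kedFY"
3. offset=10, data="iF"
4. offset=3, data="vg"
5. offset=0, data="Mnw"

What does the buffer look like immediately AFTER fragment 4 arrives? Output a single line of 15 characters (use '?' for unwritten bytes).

Answer: ???vgkedFYiFHlc

Derivation:
Fragment 1: offset=12 data="Hlc" -> buffer=????????????Hlc
Fragment 2: offset=5 data="kedFY" -> buffer=?????kedFY??Hlc
Fragment 3: offset=10 data="iF" -> buffer=?????kedFYiFHlc
Fragment 4: offset=3 data="vg" -> buffer=???vgkedFYiFHlc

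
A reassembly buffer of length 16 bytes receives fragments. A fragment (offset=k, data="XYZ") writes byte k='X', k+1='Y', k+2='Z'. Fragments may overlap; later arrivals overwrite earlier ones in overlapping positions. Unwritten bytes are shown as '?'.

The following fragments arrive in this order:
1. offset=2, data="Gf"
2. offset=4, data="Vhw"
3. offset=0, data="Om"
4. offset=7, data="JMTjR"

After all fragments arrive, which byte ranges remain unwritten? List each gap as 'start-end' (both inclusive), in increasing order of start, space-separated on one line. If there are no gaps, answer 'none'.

Fragment 1: offset=2 len=2
Fragment 2: offset=4 len=3
Fragment 3: offset=0 len=2
Fragment 4: offset=7 len=5
Gaps: 12-15

Answer: 12-15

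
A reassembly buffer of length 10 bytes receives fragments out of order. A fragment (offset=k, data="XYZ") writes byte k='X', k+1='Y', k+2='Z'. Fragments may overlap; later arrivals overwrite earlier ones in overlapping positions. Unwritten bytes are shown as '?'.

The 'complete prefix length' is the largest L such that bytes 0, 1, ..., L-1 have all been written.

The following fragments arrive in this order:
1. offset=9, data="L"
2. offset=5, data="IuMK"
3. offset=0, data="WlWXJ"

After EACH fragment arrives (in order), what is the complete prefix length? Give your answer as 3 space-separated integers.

Answer: 0 0 10

Derivation:
Fragment 1: offset=9 data="L" -> buffer=?????????L -> prefix_len=0
Fragment 2: offset=5 data="IuMK" -> buffer=?????IuMKL -> prefix_len=0
Fragment 3: offset=0 data="WlWXJ" -> buffer=WlWXJIuMKL -> prefix_len=10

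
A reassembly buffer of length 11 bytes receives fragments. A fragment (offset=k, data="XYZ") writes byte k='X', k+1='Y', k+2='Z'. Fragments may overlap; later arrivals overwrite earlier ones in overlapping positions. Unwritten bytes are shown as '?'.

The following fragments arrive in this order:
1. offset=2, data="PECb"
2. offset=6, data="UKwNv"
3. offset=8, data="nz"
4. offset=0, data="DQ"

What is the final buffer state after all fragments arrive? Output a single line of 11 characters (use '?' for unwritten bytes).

Answer: DQPECbUKnzv

Derivation:
Fragment 1: offset=2 data="PECb" -> buffer=??PECb?????
Fragment 2: offset=6 data="UKwNv" -> buffer=??PECbUKwNv
Fragment 3: offset=8 data="nz" -> buffer=??PECbUKnzv
Fragment 4: offset=0 data="DQ" -> buffer=DQPECbUKnzv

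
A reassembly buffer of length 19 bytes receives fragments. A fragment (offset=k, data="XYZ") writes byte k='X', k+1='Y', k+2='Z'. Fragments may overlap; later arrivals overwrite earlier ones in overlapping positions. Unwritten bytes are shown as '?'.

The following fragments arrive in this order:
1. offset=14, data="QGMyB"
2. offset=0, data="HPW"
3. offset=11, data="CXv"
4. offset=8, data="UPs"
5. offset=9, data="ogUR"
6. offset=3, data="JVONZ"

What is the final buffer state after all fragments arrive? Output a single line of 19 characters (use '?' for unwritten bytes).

Answer: HPWJVONZUogURvQGMyB

Derivation:
Fragment 1: offset=14 data="QGMyB" -> buffer=??????????????QGMyB
Fragment 2: offset=0 data="HPW" -> buffer=HPW???????????QGMyB
Fragment 3: offset=11 data="CXv" -> buffer=HPW????????CXvQGMyB
Fragment 4: offset=8 data="UPs" -> buffer=HPW?????UPsCXvQGMyB
Fragment 5: offset=9 data="ogUR" -> buffer=HPW?????UogURvQGMyB
Fragment 6: offset=3 data="JVONZ" -> buffer=HPWJVONZUogURvQGMyB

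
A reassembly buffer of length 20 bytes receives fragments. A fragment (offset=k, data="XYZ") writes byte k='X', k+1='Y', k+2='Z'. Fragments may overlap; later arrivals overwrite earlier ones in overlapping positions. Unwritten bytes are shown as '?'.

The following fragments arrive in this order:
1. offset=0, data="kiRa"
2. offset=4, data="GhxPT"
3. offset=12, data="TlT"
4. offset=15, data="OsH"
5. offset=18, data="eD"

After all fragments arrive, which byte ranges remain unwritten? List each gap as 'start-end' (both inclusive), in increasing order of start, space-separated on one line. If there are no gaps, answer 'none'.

Fragment 1: offset=0 len=4
Fragment 2: offset=4 len=5
Fragment 3: offset=12 len=3
Fragment 4: offset=15 len=3
Fragment 5: offset=18 len=2
Gaps: 9-11

Answer: 9-11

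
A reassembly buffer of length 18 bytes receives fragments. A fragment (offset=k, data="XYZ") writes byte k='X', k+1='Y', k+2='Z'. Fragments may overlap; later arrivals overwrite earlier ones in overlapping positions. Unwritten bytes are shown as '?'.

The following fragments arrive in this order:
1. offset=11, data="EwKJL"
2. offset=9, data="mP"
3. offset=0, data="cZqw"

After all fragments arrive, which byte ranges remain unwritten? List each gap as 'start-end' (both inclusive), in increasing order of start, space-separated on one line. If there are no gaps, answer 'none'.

Fragment 1: offset=11 len=5
Fragment 2: offset=9 len=2
Fragment 3: offset=0 len=4
Gaps: 4-8 16-17

Answer: 4-8 16-17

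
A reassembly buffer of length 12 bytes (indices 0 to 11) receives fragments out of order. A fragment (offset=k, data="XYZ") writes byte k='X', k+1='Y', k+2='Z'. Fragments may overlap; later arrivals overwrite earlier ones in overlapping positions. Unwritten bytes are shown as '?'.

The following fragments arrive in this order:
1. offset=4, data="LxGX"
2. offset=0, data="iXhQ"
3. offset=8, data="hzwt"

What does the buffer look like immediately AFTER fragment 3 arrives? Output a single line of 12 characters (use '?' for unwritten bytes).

Fragment 1: offset=4 data="LxGX" -> buffer=????LxGX????
Fragment 2: offset=0 data="iXhQ" -> buffer=iXhQLxGX????
Fragment 3: offset=8 data="hzwt" -> buffer=iXhQLxGXhzwt

Answer: iXhQLxGXhzwt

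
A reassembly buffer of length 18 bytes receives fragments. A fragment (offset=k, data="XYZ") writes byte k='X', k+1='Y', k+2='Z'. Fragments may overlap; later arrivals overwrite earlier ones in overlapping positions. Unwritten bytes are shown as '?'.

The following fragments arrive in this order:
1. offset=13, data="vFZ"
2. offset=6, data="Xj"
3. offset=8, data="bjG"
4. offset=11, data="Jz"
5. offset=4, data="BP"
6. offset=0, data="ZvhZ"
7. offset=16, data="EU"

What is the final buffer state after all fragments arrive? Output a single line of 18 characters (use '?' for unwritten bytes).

Fragment 1: offset=13 data="vFZ" -> buffer=?????????????vFZ??
Fragment 2: offset=6 data="Xj" -> buffer=??????Xj?????vFZ??
Fragment 3: offset=8 data="bjG" -> buffer=??????XjbjG??vFZ??
Fragment 4: offset=11 data="Jz" -> buffer=??????XjbjGJzvFZ??
Fragment 5: offset=4 data="BP" -> buffer=????BPXjbjGJzvFZ??
Fragment 6: offset=0 data="ZvhZ" -> buffer=ZvhZBPXjbjGJzvFZ??
Fragment 7: offset=16 data="EU" -> buffer=ZvhZBPXjbjGJzvFZEU

Answer: ZvhZBPXjbjGJzvFZEU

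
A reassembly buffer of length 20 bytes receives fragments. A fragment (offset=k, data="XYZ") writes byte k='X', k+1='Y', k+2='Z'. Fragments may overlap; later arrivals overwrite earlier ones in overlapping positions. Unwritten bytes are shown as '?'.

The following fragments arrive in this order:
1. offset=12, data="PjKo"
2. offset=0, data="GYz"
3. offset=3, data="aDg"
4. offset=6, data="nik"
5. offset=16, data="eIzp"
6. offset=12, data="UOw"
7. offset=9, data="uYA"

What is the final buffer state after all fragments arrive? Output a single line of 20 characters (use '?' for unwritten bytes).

Fragment 1: offset=12 data="PjKo" -> buffer=????????????PjKo????
Fragment 2: offset=0 data="GYz" -> buffer=GYz?????????PjKo????
Fragment 3: offset=3 data="aDg" -> buffer=GYzaDg??????PjKo????
Fragment 4: offset=6 data="nik" -> buffer=GYzaDgnik???PjKo????
Fragment 5: offset=16 data="eIzp" -> buffer=GYzaDgnik???PjKoeIzp
Fragment 6: offset=12 data="UOw" -> buffer=GYzaDgnik???UOwoeIzp
Fragment 7: offset=9 data="uYA" -> buffer=GYzaDgnikuYAUOwoeIzp

Answer: GYzaDgnikuYAUOwoeIzp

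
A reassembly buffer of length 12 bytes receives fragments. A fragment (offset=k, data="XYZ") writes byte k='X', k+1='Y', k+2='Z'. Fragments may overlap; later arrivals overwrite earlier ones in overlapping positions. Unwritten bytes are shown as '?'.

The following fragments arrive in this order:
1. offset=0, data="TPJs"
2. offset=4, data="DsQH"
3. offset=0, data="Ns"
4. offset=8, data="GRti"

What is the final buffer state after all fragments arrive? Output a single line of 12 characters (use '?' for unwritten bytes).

Answer: NsJsDsQHGRti

Derivation:
Fragment 1: offset=0 data="TPJs" -> buffer=TPJs????????
Fragment 2: offset=4 data="DsQH" -> buffer=TPJsDsQH????
Fragment 3: offset=0 data="Ns" -> buffer=NsJsDsQH????
Fragment 4: offset=8 data="GRti" -> buffer=NsJsDsQHGRti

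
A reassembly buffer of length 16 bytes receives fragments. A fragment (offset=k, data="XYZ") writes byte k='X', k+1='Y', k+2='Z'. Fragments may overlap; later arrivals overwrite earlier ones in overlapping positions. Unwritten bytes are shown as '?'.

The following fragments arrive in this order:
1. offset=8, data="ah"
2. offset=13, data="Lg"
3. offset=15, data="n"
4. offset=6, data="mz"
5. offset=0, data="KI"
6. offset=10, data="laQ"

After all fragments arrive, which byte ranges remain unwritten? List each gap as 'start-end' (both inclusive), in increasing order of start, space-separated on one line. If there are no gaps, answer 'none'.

Answer: 2-5

Derivation:
Fragment 1: offset=8 len=2
Fragment 2: offset=13 len=2
Fragment 3: offset=15 len=1
Fragment 4: offset=6 len=2
Fragment 5: offset=0 len=2
Fragment 6: offset=10 len=3
Gaps: 2-5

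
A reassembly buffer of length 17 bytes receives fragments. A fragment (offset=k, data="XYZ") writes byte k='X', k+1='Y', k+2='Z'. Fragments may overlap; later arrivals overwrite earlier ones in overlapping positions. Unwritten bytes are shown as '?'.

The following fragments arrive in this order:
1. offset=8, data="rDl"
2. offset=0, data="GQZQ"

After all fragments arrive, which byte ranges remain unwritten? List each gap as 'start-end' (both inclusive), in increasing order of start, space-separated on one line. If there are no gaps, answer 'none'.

Answer: 4-7 11-16

Derivation:
Fragment 1: offset=8 len=3
Fragment 2: offset=0 len=4
Gaps: 4-7 11-16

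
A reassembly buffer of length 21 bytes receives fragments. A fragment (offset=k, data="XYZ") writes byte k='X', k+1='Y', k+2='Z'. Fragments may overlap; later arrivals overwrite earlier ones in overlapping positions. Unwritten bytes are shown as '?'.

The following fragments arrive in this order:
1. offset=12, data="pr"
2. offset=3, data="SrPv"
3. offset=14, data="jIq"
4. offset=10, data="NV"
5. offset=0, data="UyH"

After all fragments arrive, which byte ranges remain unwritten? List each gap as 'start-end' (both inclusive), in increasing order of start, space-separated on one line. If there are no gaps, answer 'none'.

Fragment 1: offset=12 len=2
Fragment 2: offset=3 len=4
Fragment 3: offset=14 len=3
Fragment 4: offset=10 len=2
Fragment 5: offset=0 len=3
Gaps: 7-9 17-20

Answer: 7-9 17-20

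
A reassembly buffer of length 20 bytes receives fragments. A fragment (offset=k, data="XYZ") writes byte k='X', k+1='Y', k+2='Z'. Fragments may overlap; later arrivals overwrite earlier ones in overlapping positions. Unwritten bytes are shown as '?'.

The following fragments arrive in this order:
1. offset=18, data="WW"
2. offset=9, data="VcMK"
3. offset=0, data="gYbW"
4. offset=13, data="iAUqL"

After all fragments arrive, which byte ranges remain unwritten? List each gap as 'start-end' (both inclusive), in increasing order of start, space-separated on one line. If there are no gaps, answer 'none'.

Answer: 4-8

Derivation:
Fragment 1: offset=18 len=2
Fragment 2: offset=9 len=4
Fragment 3: offset=0 len=4
Fragment 4: offset=13 len=5
Gaps: 4-8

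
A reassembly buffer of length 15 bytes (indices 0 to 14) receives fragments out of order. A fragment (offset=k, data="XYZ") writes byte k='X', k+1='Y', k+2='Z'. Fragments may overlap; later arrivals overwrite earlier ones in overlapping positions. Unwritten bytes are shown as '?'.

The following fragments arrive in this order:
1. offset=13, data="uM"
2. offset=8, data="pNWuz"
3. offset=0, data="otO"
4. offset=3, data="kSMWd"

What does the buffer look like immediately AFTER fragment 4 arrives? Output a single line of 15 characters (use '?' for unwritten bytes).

Answer: otOkSMWdpNWuzuM

Derivation:
Fragment 1: offset=13 data="uM" -> buffer=?????????????uM
Fragment 2: offset=8 data="pNWuz" -> buffer=????????pNWuzuM
Fragment 3: offset=0 data="otO" -> buffer=otO?????pNWuzuM
Fragment 4: offset=3 data="kSMWd" -> buffer=otOkSMWdpNWuzuM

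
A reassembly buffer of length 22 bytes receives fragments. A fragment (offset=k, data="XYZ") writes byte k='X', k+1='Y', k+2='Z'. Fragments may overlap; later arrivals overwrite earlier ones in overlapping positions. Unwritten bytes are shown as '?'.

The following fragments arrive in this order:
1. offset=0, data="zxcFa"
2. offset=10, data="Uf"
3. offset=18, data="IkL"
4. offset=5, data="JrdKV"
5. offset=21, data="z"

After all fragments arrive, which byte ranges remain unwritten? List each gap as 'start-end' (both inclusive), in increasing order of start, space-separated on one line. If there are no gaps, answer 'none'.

Fragment 1: offset=0 len=5
Fragment 2: offset=10 len=2
Fragment 3: offset=18 len=3
Fragment 4: offset=5 len=5
Fragment 5: offset=21 len=1
Gaps: 12-17

Answer: 12-17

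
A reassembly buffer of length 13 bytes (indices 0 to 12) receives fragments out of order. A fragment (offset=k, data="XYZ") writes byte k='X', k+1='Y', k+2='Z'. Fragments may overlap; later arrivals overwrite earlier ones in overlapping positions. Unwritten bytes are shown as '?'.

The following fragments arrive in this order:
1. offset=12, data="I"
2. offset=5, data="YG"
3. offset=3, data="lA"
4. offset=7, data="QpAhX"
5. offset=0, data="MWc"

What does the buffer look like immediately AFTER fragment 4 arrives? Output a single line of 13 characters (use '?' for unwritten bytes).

Fragment 1: offset=12 data="I" -> buffer=????????????I
Fragment 2: offset=5 data="YG" -> buffer=?????YG?????I
Fragment 3: offset=3 data="lA" -> buffer=???lAYG?????I
Fragment 4: offset=7 data="QpAhX" -> buffer=???lAYGQpAhXI

Answer: ???lAYGQpAhXI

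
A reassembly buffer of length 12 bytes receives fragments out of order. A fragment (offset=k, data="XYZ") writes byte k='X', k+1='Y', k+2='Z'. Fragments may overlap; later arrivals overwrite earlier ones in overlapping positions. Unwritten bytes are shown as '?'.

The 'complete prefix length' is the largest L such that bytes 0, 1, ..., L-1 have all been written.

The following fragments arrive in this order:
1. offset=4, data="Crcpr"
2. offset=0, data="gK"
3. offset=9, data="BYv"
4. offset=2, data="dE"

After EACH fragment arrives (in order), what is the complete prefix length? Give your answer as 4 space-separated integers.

Fragment 1: offset=4 data="Crcpr" -> buffer=????Crcpr??? -> prefix_len=0
Fragment 2: offset=0 data="gK" -> buffer=gK??Crcpr??? -> prefix_len=2
Fragment 3: offset=9 data="BYv" -> buffer=gK??CrcprBYv -> prefix_len=2
Fragment 4: offset=2 data="dE" -> buffer=gKdECrcprBYv -> prefix_len=12

Answer: 0 2 2 12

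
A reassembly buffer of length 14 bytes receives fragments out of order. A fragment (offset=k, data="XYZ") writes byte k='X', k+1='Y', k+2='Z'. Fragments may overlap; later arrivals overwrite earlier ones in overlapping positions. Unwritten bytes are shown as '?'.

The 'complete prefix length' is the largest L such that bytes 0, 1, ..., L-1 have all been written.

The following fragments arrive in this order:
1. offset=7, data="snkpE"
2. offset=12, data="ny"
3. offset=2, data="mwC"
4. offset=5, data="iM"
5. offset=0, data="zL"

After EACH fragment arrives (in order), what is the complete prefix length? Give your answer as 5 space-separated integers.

Answer: 0 0 0 0 14

Derivation:
Fragment 1: offset=7 data="snkpE" -> buffer=???????snkpE?? -> prefix_len=0
Fragment 2: offset=12 data="ny" -> buffer=???????snkpEny -> prefix_len=0
Fragment 3: offset=2 data="mwC" -> buffer=??mwC??snkpEny -> prefix_len=0
Fragment 4: offset=5 data="iM" -> buffer=??mwCiMsnkpEny -> prefix_len=0
Fragment 5: offset=0 data="zL" -> buffer=zLmwCiMsnkpEny -> prefix_len=14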